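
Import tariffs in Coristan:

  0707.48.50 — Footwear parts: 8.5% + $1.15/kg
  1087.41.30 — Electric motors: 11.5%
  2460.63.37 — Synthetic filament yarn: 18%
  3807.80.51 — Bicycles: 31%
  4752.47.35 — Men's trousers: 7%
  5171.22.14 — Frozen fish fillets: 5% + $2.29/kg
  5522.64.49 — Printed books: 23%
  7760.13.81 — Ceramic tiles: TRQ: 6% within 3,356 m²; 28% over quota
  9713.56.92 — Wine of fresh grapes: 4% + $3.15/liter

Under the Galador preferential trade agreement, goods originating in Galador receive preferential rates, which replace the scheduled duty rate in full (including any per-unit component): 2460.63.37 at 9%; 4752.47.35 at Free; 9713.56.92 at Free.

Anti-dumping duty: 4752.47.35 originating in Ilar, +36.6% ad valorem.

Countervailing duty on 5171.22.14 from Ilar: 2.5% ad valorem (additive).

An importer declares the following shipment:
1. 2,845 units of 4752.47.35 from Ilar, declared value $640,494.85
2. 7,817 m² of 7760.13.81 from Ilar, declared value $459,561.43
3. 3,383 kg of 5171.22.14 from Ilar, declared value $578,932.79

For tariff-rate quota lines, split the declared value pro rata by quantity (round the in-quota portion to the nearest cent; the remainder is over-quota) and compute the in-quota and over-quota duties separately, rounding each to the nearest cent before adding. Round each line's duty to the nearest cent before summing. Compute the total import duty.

$415,694.14

Line 1 (4752.47.35, Ilar, 2,845 units, $640,494.85):
Base rate for 4752.47.35 is 7%.
4752.47.35 has an FTA preferential rate, but origin Ilar is not Galador; base rate stands.
Additional duty on 4752.47.35 from Ilar: +36.6%. Applied ad valorem rate: 7% + 36.6% = 43.6%.
Duty = $640,494.85 × 43.6% = $279,255.75.
Line 2 (7760.13.81, Ilar, 7,817 m², $459,561.43):
Code 7760.13.81 is under a tariff-rate quota (threshold 3,356 m²). In-quota: 3,356 m² at 6%; over-quota: 4,461 m² at 28%.
Pro-rata value split: in-quota = $459,561.43 × 3,356/7,817 = $197,299.24; over-quota = $459,561.43 − $197,299.24 = $262,262.19.
In-quota duty = $197,299.24 × 6% = $11,837.95. Over-quota duty = $262,262.19 × 28% = $73,433.41.
Line duty = $11,837.95 + $73,433.41 = $85,271.36.
Line 3 (5171.22.14, Ilar, 3,383 kg, $578,932.79):
Base rate for 5171.22.14 is 5% + $2.29/kg.
Additional duty on 5171.22.14 from Ilar: +2.5%. Applied ad valorem rate: 5% + 2.5% = 7.5%.
Duty = $578,932.79 × 7.5% + 3,383 × $2.29 = $51,167.03.
Total = $279,255.75 + $85,271.36 + $51,167.03 = $415,694.14.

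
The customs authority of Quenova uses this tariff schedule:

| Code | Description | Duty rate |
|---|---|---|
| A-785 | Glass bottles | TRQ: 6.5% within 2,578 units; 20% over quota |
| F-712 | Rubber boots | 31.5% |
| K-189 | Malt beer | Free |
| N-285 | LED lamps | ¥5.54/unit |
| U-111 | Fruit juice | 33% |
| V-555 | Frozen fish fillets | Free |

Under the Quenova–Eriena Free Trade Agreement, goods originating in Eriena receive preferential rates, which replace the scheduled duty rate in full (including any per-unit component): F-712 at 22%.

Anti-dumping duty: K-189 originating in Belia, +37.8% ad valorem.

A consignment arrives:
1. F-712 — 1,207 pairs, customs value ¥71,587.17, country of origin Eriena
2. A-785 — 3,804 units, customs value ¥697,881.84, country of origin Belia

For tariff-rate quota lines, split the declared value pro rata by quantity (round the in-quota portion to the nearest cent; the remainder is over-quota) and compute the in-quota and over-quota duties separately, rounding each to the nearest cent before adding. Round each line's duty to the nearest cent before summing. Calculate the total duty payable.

Line 1 (F-712, Eriena, 1,207 pairs, ¥71,587.17):
Base rate for F-712 is 31.5%.
Origin Eriena qualifies under the Quenova–Eriena agreement and F-712 is covered: preferential rate 22% applies instead.
Duty = ¥71,587.17 × 22% = ¥15,749.18.
Line 2 (A-785, Belia, 3,804 units, ¥697,881.84):
Code A-785 is under a tariff-rate quota (threshold 2,578 units). In-quota: 2,578 units at 6.5%; over-quota: 1,226 units at 20%.
Pro-rata value split: in-quota = ¥697,881.84 × 2,578/3,804 = ¥472,959.88; over-quota = ¥697,881.84 − ¥472,959.88 = ¥224,921.96.
In-quota duty = ¥472,959.88 × 6.5% = ¥30,742.39. Over-quota duty = ¥224,921.96 × 20% = ¥44,984.39.
Line duty = ¥30,742.39 + ¥44,984.39 = ¥75,726.78.
Total = ¥15,749.18 + ¥75,726.78 = ¥91,475.96.

¥91,475.96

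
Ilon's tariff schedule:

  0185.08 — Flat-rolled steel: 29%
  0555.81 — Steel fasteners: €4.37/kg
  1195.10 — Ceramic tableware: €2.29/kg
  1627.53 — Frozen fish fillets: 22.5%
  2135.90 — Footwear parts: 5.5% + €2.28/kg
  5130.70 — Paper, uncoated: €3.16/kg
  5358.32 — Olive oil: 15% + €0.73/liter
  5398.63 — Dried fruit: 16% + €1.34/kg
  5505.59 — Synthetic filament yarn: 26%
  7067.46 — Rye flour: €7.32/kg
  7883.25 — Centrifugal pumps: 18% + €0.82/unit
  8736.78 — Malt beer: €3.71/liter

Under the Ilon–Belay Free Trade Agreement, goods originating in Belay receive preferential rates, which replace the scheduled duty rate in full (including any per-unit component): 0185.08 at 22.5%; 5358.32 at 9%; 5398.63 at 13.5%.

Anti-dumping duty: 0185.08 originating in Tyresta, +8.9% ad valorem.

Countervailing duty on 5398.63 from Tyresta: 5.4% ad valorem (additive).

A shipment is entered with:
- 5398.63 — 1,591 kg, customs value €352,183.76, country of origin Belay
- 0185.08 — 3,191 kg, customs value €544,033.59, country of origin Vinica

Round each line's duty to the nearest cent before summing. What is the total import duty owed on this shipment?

€205,314.55

Line 1 (5398.63, Belay, 1,591 kg, €352,183.76):
Base rate for 5398.63 is 16% + €1.34/kg.
Origin Belay qualifies under the Ilon–Belay agreement and 5398.63 is covered: preferential rate 13.5% applies instead.
The additional-duty order on 5398.63 targets Tyresta, not Belay; it does not apply.
Duty = €352,183.76 × 13.5% = €47,544.81.
Line 2 (0185.08, Vinica, 3,191 kg, €544,033.59):
Base rate for 0185.08 is 29%.
0185.08 has an FTA preferential rate, but origin Vinica is not Belay; base rate stands.
The additional-duty order on 0185.08 targets Tyresta, not Vinica; it does not apply.
Duty = €544,033.59 × 29% = €157,769.74.
Total = €47,544.81 + €157,769.74 = €205,314.55.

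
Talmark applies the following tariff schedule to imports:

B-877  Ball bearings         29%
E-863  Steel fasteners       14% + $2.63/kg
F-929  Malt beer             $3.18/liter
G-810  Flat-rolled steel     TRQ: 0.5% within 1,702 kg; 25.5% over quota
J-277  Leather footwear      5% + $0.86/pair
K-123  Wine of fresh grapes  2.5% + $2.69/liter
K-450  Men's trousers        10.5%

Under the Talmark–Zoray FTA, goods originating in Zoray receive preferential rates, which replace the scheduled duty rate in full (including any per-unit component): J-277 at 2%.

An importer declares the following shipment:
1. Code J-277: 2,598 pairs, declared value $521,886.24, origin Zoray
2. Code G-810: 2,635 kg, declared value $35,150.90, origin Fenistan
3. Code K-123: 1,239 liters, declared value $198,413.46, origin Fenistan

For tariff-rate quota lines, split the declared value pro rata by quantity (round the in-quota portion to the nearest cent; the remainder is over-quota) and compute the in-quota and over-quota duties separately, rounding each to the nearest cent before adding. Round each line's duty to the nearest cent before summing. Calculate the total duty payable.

$22,018.28

Line 1 (J-277, Zoray, 2,598 pairs, $521,886.24):
Base rate for J-277 is 5% + $0.86/pair.
Origin Zoray qualifies under the Talmark–Zoray agreement and J-277 is covered: preferential rate 2% applies instead.
Duty = $521,886.24 × 2% = $10,437.72.
Line 2 (G-810, Fenistan, 2,635 kg, $35,150.90):
Code G-810 is under a tariff-rate quota (threshold 1,702 kg). In-quota: 1,702 kg at 0.5%; over-quota: 933 kg at 25.5%.
Pro-rata value split: in-quota = $35,150.90 × 1,702/2,635 = $22,704.68; over-quota = $35,150.90 − $22,704.68 = $12,446.22.
In-quota duty = $22,704.68 × 0.5% = $113.52. Over-quota duty = $12,446.22 × 25.5% = $3,173.79.
Line duty = $113.52 + $3,173.79 = $3,287.31.
Line 3 (K-123, Fenistan, 1,239 liters, $198,413.46):
Base rate for K-123 is 2.5% + $2.69/liter.
Duty = $198,413.46 × 2.5% + 1,239 × $2.69 = $8,293.25.
Total = $10,437.72 + $3,287.31 + $8,293.25 = $22,018.28.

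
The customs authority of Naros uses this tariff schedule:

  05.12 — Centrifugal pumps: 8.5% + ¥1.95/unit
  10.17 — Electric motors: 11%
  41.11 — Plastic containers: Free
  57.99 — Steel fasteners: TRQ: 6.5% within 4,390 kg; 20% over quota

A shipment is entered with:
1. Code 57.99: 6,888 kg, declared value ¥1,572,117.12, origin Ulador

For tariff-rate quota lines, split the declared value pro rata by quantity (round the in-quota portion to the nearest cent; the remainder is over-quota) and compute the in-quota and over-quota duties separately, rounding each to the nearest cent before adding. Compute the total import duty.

¥179,156.98

Line 1 (57.99, Ulador, 6,888 kg, ¥1,572,117.12):
Code 57.99 is under a tariff-rate quota (threshold 4,390 kg). In-quota: 4,390 kg at 6.5%; over-quota: 2,498 kg at 20%.
Pro-rata value split: in-quota = ¥1,572,117.12 × 4,390/6,888 = ¥1,001,973.60; over-quota = ¥1,572,117.12 − ¥1,001,973.60 = ¥570,143.52.
In-quota duty = ¥1,001,973.60 × 6.5% = ¥65,128.28. Over-quota duty = ¥570,143.52 × 20% = ¥114,028.70.
Line duty = ¥65,128.28 + ¥114,028.70 = ¥179,156.98.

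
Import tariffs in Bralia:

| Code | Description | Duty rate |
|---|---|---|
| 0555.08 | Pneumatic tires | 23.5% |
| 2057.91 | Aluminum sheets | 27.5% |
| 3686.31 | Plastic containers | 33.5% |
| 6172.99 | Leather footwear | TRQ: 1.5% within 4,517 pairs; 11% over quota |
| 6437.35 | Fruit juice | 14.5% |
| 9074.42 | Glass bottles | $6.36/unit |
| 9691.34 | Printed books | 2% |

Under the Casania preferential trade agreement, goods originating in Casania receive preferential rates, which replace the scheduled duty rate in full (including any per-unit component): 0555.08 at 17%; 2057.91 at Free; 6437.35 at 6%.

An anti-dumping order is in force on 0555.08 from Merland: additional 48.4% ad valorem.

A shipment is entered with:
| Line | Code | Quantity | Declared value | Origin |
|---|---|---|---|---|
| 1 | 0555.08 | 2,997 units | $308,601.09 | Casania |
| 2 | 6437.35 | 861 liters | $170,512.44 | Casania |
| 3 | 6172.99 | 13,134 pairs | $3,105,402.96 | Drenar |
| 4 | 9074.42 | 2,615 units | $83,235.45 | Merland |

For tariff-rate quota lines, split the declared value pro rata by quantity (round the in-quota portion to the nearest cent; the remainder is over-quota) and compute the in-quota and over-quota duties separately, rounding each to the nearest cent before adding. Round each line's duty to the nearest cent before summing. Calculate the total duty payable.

Line 1 (0555.08, Casania, 2,997 units, $308,601.09):
Base rate for 0555.08 is 23.5%.
Origin Casania qualifies under the Bralia–Casania agreement and 0555.08 is covered: preferential rate 17% applies instead.
The additional-duty order on 0555.08 targets Merland, not Casania; it does not apply.
Duty = $308,601.09 × 17% = $52,462.19.
Line 2 (6437.35, Casania, 861 liters, $170,512.44):
Base rate for 6437.35 is 14.5%.
Origin Casania qualifies under the Bralia–Casania agreement and 6437.35 is covered: preferential rate 6% applies instead.
Duty = $170,512.44 × 6% = $10,230.75.
Line 3 (6172.99, Drenar, 13,134 pairs, $3,105,402.96):
Code 6172.99 is under a tariff-rate quota (threshold 4,517 pairs). In-quota: 4,517 pairs at 1.5%; over-quota: 8,617 pairs at 11%.
Pro-rata value split: in-quota = $3,105,402.96 × 4,517/13,134 = $1,067,999.48; over-quota = $3,105,402.96 − $1,067,999.48 = $2,037,403.48.
In-quota duty = $1,067,999.48 × 1.5% = $16,019.99. Over-quota duty = $2,037,403.48 × 11% = $224,114.38.
Line duty = $16,019.99 + $224,114.38 = $240,134.37.
Line 4 (9074.42, Merland, 2,615 units, $83,235.45):
Base rate for 9074.42 is $6.36/unit.
Duty = 2,615 × $6.36 = $16,631.40.
Total = $52,462.19 + $10,230.75 + $240,134.37 + $16,631.40 = $319,458.71.

$319,458.71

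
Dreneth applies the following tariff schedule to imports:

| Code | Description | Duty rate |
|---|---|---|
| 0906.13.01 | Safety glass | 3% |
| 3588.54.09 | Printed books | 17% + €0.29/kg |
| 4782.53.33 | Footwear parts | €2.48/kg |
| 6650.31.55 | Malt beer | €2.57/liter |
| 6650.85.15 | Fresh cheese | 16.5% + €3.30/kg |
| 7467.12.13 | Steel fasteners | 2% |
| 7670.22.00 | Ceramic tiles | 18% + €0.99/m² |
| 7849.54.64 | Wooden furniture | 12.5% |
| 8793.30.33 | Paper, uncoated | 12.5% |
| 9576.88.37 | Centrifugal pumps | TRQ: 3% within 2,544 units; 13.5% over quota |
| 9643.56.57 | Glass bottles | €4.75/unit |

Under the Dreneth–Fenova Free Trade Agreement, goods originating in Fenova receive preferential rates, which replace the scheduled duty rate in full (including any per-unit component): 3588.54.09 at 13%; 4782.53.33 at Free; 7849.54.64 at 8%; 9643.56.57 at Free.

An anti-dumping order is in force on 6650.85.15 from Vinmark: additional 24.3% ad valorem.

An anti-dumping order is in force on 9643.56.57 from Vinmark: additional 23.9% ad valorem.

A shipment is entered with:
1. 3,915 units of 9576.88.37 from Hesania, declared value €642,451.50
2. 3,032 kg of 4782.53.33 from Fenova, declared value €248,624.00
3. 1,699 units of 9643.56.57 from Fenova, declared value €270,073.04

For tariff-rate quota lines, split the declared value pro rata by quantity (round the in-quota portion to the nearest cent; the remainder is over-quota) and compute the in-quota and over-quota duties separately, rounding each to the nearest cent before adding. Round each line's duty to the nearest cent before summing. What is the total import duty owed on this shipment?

€42,896.56

Line 1 (9576.88.37, Hesania, 3,915 units, €642,451.50):
Code 9576.88.37 is under a tariff-rate quota (threshold 2,544 units). In-quota: 2,544 units at 3%; over-quota: 1,371 units at 13.5%.
Pro-rata value split: in-quota = €642,451.50 × 2,544/3,915 = €417,470.40; over-quota = €642,451.50 − €417,470.40 = €224,981.10.
In-quota duty = €417,470.40 × 3% = €12,524.11. Over-quota duty = €224,981.10 × 13.5% = €30,372.45.
Line duty = €12,524.11 + €30,372.45 = €42,896.56.
Line 2 (4782.53.33, Fenova, 3,032 kg, €248,624.00):
Base rate for 4782.53.33 is €2.48/kg.
Origin Fenova qualifies under the Dreneth–Fenova agreement and 4782.53.33 is covered: preferential rate Free applies instead.
Duty = €248,624.00 × 0% = €0.00.
Line 3 (9643.56.57, Fenova, 1,699 units, €270,073.04):
Base rate for 9643.56.57 is €4.75/unit.
Origin Fenova qualifies under the Dreneth–Fenova agreement and 9643.56.57 is covered: preferential rate Free applies instead.
The additional-duty order on 9643.56.57 targets Vinmark, not Fenova; it does not apply.
Duty = €270,073.04 × 0% = €0.00.
Total = €42,896.56 + €0.00 + €0.00 = €42,896.56.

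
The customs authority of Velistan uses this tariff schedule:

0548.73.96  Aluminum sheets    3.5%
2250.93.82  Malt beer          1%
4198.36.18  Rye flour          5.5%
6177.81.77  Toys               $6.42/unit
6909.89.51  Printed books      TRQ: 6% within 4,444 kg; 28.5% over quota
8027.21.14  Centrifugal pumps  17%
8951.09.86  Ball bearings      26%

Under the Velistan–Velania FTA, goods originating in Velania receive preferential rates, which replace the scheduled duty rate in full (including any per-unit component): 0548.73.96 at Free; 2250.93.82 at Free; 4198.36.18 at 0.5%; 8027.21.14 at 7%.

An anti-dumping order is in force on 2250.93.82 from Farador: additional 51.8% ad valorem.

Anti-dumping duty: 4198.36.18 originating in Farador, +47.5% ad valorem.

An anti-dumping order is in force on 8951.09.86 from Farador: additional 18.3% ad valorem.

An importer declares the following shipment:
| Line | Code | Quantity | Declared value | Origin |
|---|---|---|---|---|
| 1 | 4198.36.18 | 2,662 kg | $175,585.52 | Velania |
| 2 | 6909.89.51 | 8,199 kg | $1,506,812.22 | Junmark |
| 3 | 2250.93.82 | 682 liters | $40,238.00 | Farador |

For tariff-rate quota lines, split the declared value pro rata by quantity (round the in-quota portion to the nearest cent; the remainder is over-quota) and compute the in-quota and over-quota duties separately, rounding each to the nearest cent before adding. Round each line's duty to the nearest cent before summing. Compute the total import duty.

$267,803.45

Line 1 (4198.36.18, Velania, 2,662 kg, $175,585.52):
Base rate for 4198.36.18 is 5.5%.
Origin Velania qualifies under the Velistan–Velania agreement and 4198.36.18 is covered: preferential rate 0.5% applies instead.
The additional-duty order on 4198.36.18 targets Farador, not Velania; it does not apply.
Duty = $175,585.52 × 0.5% = $877.93.
Line 2 (6909.89.51, Junmark, 8,199 kg, $1,506,812.22):
Code 6909.89.51 is under a tariff-rate quota (threshold 4,444 kg). In-quota: 4,444 kg at 6%; over-quota: 3,755 kg at 28.5%.
Pro-rata value split: in-quota = $1,506,812.22 × 4,444/8,199 = $816,718.32; over-quota = $1,506,812.22 − $816,718.32 = $690,093.90.
In-quota duty = $816,718.32 × 6% = $49,003.10. Over-quota duty = $690,093.90 × 28.5% = $196,676.76.
Line duty = $49,003.10 + $196,676.76 = $245,679.86.
Line 3 (2250.93.82, Farador, 682 liters, $40,238.00):
Base rate for 2250.93.82 is 1%.
2250.93.82 has an FTA preferential rate, but origin Farador is not Velania; base rate stands.
Additional duty on 2250.93.82 from Farador: +51.8%. Applied ad valorem rate: 1% + 51.8% = 52.8%.
Duty = $40,238.00 × 52.8% = $21,245.66.
Total = $877.93 + $245,679.86 + $21,245.66 = $267,803.45.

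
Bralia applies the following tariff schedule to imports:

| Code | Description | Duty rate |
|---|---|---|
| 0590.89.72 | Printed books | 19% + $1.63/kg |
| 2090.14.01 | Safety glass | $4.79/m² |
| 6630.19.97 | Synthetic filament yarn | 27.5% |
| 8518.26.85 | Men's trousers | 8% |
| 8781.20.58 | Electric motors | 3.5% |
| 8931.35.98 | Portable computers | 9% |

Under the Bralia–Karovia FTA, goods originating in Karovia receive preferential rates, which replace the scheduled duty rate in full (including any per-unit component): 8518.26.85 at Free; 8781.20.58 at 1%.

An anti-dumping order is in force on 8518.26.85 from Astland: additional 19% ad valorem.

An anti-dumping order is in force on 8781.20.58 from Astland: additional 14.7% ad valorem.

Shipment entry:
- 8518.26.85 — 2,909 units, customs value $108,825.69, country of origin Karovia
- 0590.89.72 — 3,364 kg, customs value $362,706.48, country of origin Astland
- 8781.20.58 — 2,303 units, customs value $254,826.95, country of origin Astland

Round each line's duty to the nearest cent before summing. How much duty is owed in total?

$120,776.05

Line 1 (8518.26.85, Karovia, 2,909 units, $108,825.69):
Base rate for 8518.26.85 is 8%.
Origin Karovia qualifies under the Bralia–Karovia agreement and 8518.26.85 is covered: preferential rate Free applies instead.
The additional-duty order on 8518.26.85 targets Astland, not Karovia; it does not apply.
Duty = $108,825.69 × 0% = $0.00.
Line 2 (0590.89.72, Astland, 3,364 kg, $362,706.48):
Base rate for 0590.89.72 is 19% + $1.63/kg.
Duty = $362,706.48 × 19% + 3,364 × $1.63 = $74,397.55.
Line 3 (8781.20.58, Astland, 2,303 units, $254,826.95):
Base rate for 8781.20.58 is 3.5%.
8781.20.58 has an FTA preferential rate, but origin Astland is not Karovia; base rate stands.
Additional duty on 8781.20.58 from Astland: +14.7%. Applied ad valorem rate: 3.5% + 14.7% = 18.2%.
Duty = $254,826.95 × 18.2% = $46,378.50.
Total = $0.00 + $74,397.55 + $46,378.50 = $120,776.05.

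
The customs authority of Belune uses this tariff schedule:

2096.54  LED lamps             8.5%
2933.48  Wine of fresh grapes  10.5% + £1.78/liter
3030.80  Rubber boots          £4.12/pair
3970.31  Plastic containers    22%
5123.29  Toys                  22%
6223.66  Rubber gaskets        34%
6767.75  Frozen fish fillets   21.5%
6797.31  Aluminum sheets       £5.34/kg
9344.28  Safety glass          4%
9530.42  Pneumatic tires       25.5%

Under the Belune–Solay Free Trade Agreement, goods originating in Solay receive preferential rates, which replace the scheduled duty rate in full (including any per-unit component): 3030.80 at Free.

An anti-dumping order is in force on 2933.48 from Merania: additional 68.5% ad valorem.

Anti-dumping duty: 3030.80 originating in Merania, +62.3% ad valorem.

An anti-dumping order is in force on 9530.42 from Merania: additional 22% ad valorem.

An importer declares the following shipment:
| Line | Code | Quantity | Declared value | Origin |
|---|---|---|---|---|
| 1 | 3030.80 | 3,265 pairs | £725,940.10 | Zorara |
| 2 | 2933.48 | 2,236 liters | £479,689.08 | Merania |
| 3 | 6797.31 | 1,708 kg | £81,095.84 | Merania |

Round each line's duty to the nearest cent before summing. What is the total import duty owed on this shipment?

Line 1 (3030.80, Zorara, 3,265 pairs, £725,940.10):
Base rate for 3030.80 is £4.12/pair.
3030.80 has an FTA preferential rate, but origin Zorara is not Solay; base rate stands.
The additional-duty order on 3030.80 targets Merania, not Zorara; it does not apply.
Duty = 3,265 × £4.12 = £13,451.80.
Line 2 (2933.48, Merania, 2,236 liters, £479,689.08):
Base rate for 2933.48 is 10.5% + £1.78/liter.
Additional duty on 2933.48 from Merania: +68.5%. Applied ad valorem rate: 10.5% + 68.5% = 79%.
Duty = £479,689.08 × 79% + 2,236 × £1.78 = £382,934.45.
Line 3 (6797.31, Merania, 1,708 kg, £81,095.84):
Base rate for 6797.31 is £5.34/kg.
Duty = 1,708 × £5.34 = £9,120.72.
Total = £13,451.80 + £382,934.45 + £9,120.72 = £405,506.97.

£405,506.97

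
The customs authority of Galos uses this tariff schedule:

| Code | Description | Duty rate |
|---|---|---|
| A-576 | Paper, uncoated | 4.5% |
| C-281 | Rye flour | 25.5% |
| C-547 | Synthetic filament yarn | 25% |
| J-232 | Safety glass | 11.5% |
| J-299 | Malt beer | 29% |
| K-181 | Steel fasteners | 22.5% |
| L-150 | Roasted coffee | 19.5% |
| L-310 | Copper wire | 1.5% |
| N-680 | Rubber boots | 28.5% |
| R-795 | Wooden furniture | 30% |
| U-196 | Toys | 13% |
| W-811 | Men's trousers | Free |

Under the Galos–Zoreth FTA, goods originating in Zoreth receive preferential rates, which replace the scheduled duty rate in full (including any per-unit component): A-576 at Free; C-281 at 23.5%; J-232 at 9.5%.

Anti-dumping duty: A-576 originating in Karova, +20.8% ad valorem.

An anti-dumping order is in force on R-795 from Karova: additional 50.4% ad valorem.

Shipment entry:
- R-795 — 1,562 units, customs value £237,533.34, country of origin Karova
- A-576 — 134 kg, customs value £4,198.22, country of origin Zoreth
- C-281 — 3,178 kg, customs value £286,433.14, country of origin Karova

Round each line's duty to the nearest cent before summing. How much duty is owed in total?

£264,017.26

Line 1 (R-795, Karova, 1,562 units, £237,533.34):
Base rate for R-795 is 30%.
Additional duty on R-795 from Karova: +50.4%. Applied ad valorem rate: 30% + 50.4% = 80.4%.
Duty = £237,533.34 × 80.4% = £190,976.81.
Line 2 (A-576, Zoreth, 134 kg, £4,198.22):
Base rate for A-576 is 4.5%.
Origin Zoreth qualifies under the Galos–Zoreth agreement and A-576 is covered: preferential rate Free applies instead.
The additional-duty order on A-576 targets Karova, not Zoreth; it does not apply.
Duty = £4,198.22 × 0% = £0.00.
Line 3 (C-281, Karova, 3,178 kg, £286,433.14):
Base rate for C-281 is 25.5%.
C-281 has an FTA preferential rate, but origin Karova is not Zoreth; base rate stands.
Duty = £286,433.14 × 25.5% = £73,040.45.
Total = £190,976.81 + £0.00 + £73,040.45 = £264,017.26.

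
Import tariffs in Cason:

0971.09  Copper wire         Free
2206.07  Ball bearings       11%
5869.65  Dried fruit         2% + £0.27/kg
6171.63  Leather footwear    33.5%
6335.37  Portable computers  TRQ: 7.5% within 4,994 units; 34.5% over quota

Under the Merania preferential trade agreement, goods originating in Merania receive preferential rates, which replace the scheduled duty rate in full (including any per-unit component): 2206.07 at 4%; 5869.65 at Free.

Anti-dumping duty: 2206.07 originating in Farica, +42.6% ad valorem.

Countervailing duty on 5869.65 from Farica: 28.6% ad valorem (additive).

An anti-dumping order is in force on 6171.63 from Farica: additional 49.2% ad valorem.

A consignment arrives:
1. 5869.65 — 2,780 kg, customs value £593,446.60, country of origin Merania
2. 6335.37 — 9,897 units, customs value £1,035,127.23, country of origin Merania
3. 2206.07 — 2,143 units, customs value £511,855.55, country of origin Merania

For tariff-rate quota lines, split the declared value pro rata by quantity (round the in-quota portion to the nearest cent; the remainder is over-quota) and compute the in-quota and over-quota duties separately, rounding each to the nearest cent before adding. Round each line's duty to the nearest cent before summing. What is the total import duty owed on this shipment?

Line 1 (5869.65, Merania, 2,780 kg, £593,446.60):
Base rate for 5869.65 is 2% + £0.27/kg.
Origin Merania qualifies under the Cason–Merania agreement and 5869.65 is covered: preferential rate Free applies instead.
The additional-duty order on 5869.65 targets Farica, not Merania; it does not apply.
Duty = £593,446.60 × 0% = £0.00.
Line 2 (6335.37, Merania, 9,897 units, £1,035,127.23):
Code 6335.37 is under a tariff-rate quota (threshold 4,994 units). In-quota: 4,994 units at 7.5%; over-quota: 4,903 units at 34.5%.
Pro-rata value split: in-quota = £1,035,127.23 × 4,994/9,897 = £522,322.46; over-quota = £1,035,127.23 − £522,322.46 = £512,804.77.
In-quota duty = £522,322.46 × 7.5% = £39,174.18. Over-quota duty = £512,804.77 × 34.5% = £176,917.65.
Line duty = £39,174.18 + £176,917.65 = £216,091.83.
Line 3 (2206.07, Merania, 2,143 units, £511,855.55):
Base rate for 2206.07 is 11%.
Origin Merania qualifies under the Cason–Merania agreement and 2206.07 is covered: preferential rate 4% applies instead.
The additional-duty order on 2206.07 targets Farica, not Merania; it does not apply.
Duty = £511,855.55 × 4% = £20,474.22.
Total = £0.00 + £216,091.83 + £20,474.22 = £236,566.05.

£236,566.05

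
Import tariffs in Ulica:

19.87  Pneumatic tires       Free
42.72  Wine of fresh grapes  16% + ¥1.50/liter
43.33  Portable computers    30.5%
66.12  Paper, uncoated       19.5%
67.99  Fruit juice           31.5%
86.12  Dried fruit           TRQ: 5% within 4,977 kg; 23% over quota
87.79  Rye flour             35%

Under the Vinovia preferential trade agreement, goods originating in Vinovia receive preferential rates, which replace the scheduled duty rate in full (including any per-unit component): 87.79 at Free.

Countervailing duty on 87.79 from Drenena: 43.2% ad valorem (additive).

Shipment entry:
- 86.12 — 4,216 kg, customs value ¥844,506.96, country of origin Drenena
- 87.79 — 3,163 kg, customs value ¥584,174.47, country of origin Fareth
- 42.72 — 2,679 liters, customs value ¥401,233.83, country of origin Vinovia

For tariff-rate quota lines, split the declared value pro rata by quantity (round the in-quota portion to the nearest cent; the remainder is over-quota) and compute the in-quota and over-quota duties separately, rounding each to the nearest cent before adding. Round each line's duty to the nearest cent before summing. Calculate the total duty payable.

Line 1 (86.12, Drenena, 4,216 kg, ¥844,506.96):
Code 86.12 is under a tariff-rate quota (threshold 4,977 kg). Quantity 4,216 kg is within the quota, so the in-quota rate 5% applies to the full value.
Duty = ¥844,506.96 × 5% = ¥42,225.35.
Line 2 (87.79, Fareth, 3,163 kg, ¥584,174.47):
Base rate for 87.79 is 35%.
87.79 has an FTA preferential rate, but origin Fareth is not Vinovia; base rate stands.
The additional-duty order on 87.79 targets Drenena, not Fareth; it does not apply.
Duty = ¥584,174.47 × 35% = ¥204,461.06.
Line 3 (42.72, Vinovia, 2,679 liters, ¥401,233.83):
Base rate for 42.72 is 16% + ¥1.50/liter.
Origin Vinovia is the FTA partner but 42.72 is not on the preference list; base rate stands.
Duty = ¥401,233.83 × 16% + 2,679 × ¥1.50 = ¥68,215.91.
Total = ¥42,225.35 + ¥204,461.06 + ¥68,215.91 = ¥314,902.32.

¥314,902.32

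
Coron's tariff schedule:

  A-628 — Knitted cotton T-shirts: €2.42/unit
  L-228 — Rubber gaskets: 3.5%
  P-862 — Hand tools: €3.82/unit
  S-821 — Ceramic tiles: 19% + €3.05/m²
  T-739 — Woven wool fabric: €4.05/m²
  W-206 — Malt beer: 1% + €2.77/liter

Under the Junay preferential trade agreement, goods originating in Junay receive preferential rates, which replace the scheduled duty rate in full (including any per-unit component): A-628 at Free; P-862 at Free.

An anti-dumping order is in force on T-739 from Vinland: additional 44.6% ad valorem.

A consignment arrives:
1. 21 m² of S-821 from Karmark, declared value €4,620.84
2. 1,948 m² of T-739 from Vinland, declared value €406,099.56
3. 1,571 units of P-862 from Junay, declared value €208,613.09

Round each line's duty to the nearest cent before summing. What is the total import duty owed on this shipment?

Line 1 (S-821, Karmark, 21 m², €4,620.84):
Base rate for S-821 is 19% + €3.05/m².
Duty = €4,620.84 × 19% + 21 × €3.05 = €942.01.
Line 2 (T-739, Vinland, 1,948 m², €406,099.56):
Base rate for T-739 is €4.05/m².
Additional duty on T-739 from Vinland: +44.6% ad valorem. Applied ad valorem rate = 44.6%.
Duty = €406,099.56 × 44.6% + 1,948 × €4.05 = €189,009.80.
Line 3 (P-862, Junay, 1,571 units, €208,613.09):
Base rate for P-862 is €3.82/unit.
Origin Junay qualifies under the Coron–Junay agreement and P-862 is covered: preferential rate Free applies instead.
Duty = €208,613.09 × 0% = €0.00.
Total = €942.01 + €189,009.80 + €0.00 = €189,951.81.

€189,951.81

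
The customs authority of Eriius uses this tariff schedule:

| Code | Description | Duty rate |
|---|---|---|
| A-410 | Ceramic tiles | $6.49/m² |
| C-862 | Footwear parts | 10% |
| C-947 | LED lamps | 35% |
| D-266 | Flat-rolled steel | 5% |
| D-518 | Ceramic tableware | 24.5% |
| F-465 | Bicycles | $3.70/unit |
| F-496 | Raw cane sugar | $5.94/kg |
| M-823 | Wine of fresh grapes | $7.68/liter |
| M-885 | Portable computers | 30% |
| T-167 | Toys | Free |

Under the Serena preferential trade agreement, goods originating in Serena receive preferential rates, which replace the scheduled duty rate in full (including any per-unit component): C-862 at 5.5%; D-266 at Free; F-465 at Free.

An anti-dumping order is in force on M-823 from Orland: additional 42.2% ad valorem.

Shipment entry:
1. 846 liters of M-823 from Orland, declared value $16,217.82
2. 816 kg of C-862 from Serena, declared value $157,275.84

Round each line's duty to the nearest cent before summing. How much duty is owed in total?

$21,991.37

Line 1 (M-823, Orland, 846 liters, $16,217.82):
Base rate for M-823 is $7.68/liter.
Additional duty on M-823 from Orland: +42.2% ad valorem. Applied ad valorem rate = 42.2%.
Duty = $16,217.82 × 42.2% + 846 × $7.68 = $13,341.20.
Line 2 (C-862, Serena, 816 kg, $157,275.84):
Base rate for C-862 is 10%.
Origin Serena qualifies under the Eriius–Serena agreement and C-862 is covered: preferential rate 5.5% applies instead.
Duty = $157,275.84 × 5.5% = $8,650.17.
Total = $13,341.20 + $8,650.17 = $21,991.37.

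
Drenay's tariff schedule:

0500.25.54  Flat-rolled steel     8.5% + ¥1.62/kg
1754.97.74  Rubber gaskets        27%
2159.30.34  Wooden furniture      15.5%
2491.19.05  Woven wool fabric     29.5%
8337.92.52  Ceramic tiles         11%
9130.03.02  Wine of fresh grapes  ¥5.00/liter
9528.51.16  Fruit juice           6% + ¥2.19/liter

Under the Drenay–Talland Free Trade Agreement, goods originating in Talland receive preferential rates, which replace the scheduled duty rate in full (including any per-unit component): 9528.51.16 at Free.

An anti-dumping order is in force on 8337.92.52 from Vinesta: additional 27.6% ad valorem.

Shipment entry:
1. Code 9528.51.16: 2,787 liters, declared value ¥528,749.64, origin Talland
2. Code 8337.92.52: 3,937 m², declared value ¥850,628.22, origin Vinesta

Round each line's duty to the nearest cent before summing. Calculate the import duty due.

Line 1 (9528.51.16, Talland, 2,787 liters, ¥528,749.64):
Base rate for 9528.51.16 is 6% + ¥2.19/liter.
Origin Talland qualifies under the Drenay–Talland agreement and 9528.51.16 is covered: preferential rate Free applies instead.
Duty = ¥528,749.64 × 0% = ¥0.00.
Line 2 (8337.92.52, Vinesta, 3,937 m², ¥850,628.22):
Base rate for 8337.92.52 is 11%.
Additional duty on 8337.92.52 from Vinesta: +27.6%. Applied ad valorem rate: 11% + 27.6% = 38.6%.
Duty = ¥850,628.22 × 38.6% = ¥328,342.49.
Total = ¥0.00 + ¥328,342.49 = ¥328,342.49.

¥328,342.49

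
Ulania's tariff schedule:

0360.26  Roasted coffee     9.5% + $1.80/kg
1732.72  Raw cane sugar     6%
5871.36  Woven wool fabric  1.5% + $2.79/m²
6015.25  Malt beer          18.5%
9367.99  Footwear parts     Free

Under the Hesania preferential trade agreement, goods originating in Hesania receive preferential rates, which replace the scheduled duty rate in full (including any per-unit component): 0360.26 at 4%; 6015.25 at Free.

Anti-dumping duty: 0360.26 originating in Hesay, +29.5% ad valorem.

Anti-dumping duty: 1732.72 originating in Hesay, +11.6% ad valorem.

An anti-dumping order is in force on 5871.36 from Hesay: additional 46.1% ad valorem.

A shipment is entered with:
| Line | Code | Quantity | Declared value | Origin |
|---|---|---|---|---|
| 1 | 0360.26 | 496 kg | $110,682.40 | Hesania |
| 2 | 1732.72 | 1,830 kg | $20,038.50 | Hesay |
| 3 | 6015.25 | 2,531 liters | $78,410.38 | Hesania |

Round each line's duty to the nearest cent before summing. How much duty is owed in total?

$7,954.08

Line 1 (0360.26, Hesania, 496 kg, $110,682.40):
Base rate for 0360.26 is 9.5% + $1.80/kg.
Origin Hesania qualifies under the Ulania–Hesania agreement and 0360.26 is covered: preferential rate 4% applies instead.
The additional-duty order on 0360.26 targets Hesay, not Hesania; it does not apply.
Duty = $110,682.40 × 4% = $4,427.30.
Line 2 (1732.72, Hesay, 1,830 kg, $20,038.50):
Base rate for 1732.72 is 6%.
Additional duty on 1732.72 from Hesay: +11.6%. Applied ad valorem rate: 6% + 11.6% = 17.6%.
Duty = $20,038.50 × 17.6% = $3,526.78.
Line 3 (6015.25, Hesania, 2,531 liters, $78,410.38):
Base rate for 6015.25 is 18.5%.
Origin Hesania qualifies under the Ulania–Hesania agreement and 6015.25 is covered: preferential rate Free applies instead.
Duty = $78,410.38 × 0% = $0.00.
Total = $4,427.30 + $3,526.78 + $0.00 = $7,954.08.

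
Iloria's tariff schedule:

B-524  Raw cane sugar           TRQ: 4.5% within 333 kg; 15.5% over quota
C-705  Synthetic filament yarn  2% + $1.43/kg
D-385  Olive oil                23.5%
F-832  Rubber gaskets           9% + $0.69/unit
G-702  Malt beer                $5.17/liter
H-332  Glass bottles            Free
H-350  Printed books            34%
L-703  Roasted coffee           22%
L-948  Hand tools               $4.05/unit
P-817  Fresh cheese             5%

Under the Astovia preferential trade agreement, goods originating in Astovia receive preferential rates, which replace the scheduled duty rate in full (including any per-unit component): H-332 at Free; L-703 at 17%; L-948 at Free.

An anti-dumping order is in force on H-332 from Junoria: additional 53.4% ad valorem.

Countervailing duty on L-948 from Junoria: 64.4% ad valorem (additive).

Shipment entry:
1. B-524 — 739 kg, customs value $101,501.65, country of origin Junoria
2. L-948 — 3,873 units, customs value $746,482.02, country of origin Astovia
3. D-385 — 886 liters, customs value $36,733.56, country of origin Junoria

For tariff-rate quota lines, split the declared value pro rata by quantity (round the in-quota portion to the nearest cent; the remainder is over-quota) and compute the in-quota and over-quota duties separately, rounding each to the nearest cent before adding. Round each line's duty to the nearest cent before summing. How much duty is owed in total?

$19,334.02

Line 1 (B-524, Junoria, 739 kg, $101,501.65):
Code B-524 is under a tariff-rate quota (threshold 333 kg). In-quota: 333 kg at 4.5%; over-quota: 406 kg at 15.5%.
Pro-rata value split: in-quota = $101,501.65 × 333/739 = $45,737.55; over-quota = $101,501.65 − $45,737.55 = $55,764.10.
In-quota duty = $45,737.55 × 4.5% = $2,058.19. Over-quota duty = $55,764.10 × 15.5% = $8,643.44.
Line duty = $2,058.19 + $8,643.44 = $10,701.63.
Line 2 (L-948, Astovia, 3,873 units, $746,482.02):
Base rate for L-948 is $4.05/unit.
Origin Astovia qualifies under the Iloria–Astovia agreement and L-948 is covered: preferential rate Free applies instead.
The additional-duty order on L-948 targets Junoria, not Astovia; it does not apply.
Duty = $746,482.02 × 0% = $0.00.
Line 3 (D-385, Junoria, 886 liters, $36,733.56):
Base rate for D-385 is 23.5%.
Duty = $36,733.56 × 23.5% = $8,632.39.
Total = $10,701.63 + $0.00 + $8,632.39 = $19,334.02.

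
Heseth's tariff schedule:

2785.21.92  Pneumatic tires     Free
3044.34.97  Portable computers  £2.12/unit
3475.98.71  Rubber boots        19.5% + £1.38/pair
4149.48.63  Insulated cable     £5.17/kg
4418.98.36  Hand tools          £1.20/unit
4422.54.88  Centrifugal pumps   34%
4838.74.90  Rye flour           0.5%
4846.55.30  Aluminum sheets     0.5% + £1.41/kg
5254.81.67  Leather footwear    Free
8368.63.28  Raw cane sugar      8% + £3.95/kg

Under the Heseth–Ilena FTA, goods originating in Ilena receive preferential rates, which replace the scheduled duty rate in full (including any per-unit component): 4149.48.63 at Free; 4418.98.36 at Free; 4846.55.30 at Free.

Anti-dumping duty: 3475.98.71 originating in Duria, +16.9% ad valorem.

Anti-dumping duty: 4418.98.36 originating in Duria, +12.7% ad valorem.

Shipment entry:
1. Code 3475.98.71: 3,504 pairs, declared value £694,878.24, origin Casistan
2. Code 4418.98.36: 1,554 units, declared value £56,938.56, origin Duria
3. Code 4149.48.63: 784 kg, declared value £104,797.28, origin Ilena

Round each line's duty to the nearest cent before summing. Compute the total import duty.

£149,432.78

Line 1 (3475.98.71, Casistan, 3,504 pairs, £694,878.24):
Base rate for 3475.98.71 is 19.5% + £1.38/pair.
The additional-duty order on 3475.98.71 targets Duria, not Casistan; it does not apply.
Duty = £694,878.24 × 19.5% + 3,504 × £1.38 = £140,336.78.
Line 2 (4418.98.36, Duria, 1,554 units, £56,938.56):
Base rate for 4418.98.36 is £1.20/unit.
4418.98.36 has an FTA preferential rate, but origin Duria is not Ilena; base rate stands.
Additional duty on 4418.98.36 from Duria: +12.7% ad valorem. Applied ad valorem rate = 12.7%.
Duty = £56,938.56 × 12.7% + 1,554 × £1.20 = £9,096.00.
Line 3 (4149.48.63, Ilena, 784 kg, £104,797.28):
Base rate for 4149.48.63 is £5.17/kg.
Origin Ilena qualifies under the Heseth–Ilena agreement and 4149.48.63 is covered: preferential rate Free applies instead.
Duty = £104,797.28 × 0% = £0.00.
Total = £140,336.78 + £9,096.00 + £0.00 = £149,432.78.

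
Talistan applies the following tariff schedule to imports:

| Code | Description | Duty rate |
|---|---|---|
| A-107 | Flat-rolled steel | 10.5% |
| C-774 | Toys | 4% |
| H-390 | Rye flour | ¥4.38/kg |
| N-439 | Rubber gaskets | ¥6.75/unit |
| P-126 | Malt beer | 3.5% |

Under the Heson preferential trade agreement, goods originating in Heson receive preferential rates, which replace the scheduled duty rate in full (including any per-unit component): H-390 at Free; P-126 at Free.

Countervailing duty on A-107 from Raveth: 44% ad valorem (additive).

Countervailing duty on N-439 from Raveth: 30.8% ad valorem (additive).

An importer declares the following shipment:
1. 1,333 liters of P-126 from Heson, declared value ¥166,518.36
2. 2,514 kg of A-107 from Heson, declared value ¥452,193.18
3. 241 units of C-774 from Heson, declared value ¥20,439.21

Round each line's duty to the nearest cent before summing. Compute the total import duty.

¥48,297.85

Line 1 (P-126, Heson, 1,333 liters, ¥166,518.36):
Base rate for P-126 is 3.5%.
Origin Heson qualifies under the Talistan–Heson agreement and P-126 is covered: preferential rate Free applies instead.
Duty = ¥166,518.36 × 0% = ¥0.00.
Line 2 (A-107, Heson, 2,514 kg, ¥452,193.18):
Base rate for A-107 is 10.5%.
Origin Heson is the FTA partner but A-107 is not on the preference list; base rate stands.
The additional-duty order on A-107 targets Raveth, not Heson; it does not apply.
Duty = ¥452,193.18 × 10.5% = ¥47,480.28.
Line 3 (C-774, Heson, 241 units, ¥20,439.21):
Base rate for C-774 is 4%.
Origin Heson is the FTA partner but C-774 is not on the preference list; base rate stands.
Duty = ¥20,439.21 × 4% = ¥817.57.
Total = ¥0.00 + ¥47,480.28 + ¥817.57 = ¥48,297.85.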